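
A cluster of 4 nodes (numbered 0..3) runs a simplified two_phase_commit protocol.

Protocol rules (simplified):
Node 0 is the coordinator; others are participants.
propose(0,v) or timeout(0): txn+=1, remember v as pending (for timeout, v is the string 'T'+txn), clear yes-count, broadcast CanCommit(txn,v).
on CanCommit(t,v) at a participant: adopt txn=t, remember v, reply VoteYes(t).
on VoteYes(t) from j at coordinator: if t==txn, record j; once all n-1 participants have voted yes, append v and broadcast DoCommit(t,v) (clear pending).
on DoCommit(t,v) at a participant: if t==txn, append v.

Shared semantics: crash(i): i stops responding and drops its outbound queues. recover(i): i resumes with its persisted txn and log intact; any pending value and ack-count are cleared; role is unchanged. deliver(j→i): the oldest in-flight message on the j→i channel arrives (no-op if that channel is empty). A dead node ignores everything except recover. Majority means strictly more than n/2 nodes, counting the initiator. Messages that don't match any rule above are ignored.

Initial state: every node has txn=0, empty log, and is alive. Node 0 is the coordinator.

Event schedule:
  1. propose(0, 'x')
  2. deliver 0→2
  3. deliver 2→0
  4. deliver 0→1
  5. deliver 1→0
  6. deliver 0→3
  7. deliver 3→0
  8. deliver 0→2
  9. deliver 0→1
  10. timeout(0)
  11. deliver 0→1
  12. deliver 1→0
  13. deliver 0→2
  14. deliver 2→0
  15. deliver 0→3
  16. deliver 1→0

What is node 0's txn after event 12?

2

1. propose(0,'x'):  <0:coor t1 ->
2. deliver 0→2:  <2:part t1 ->
3. deliver 2→0:  nop
4. deliver 0→1:  <1:part t1 ->
5. deliver 1→0:  nop
6. deliver 0→3:  <3:part t1 ->
7. deliver 3→0:  <0:coor t1 x>
8. deliver 0→2:  <2:part t1 x>
9. deliver 0→1:  <1:part t1 x>
10. timeout(0):  <0:coor t2 x>
11. deliver 0→1:  <1:part t2 x>
12. deliver 1→0:  nop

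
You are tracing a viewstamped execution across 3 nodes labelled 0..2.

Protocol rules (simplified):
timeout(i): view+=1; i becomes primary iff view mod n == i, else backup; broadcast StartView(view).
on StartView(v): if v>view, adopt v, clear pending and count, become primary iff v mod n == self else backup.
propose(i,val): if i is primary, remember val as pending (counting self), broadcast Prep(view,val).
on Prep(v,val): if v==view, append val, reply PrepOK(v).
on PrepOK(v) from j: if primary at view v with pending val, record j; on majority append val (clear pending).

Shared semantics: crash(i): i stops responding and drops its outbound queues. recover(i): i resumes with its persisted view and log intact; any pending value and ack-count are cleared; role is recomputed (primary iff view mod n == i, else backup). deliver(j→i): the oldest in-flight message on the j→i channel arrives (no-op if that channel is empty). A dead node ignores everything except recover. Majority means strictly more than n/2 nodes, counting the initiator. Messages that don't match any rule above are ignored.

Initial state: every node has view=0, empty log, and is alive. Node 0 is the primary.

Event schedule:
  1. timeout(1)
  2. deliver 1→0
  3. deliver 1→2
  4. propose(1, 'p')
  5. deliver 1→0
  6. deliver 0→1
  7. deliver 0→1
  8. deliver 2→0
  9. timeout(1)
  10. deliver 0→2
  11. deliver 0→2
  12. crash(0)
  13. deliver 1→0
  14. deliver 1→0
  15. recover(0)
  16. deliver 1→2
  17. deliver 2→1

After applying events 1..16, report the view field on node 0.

after 1 — timeout(1): n1:prim/v1/[-]
after 2 — deliver 1→0: n0:back/v1/[-]
after 3 — deliver 1→2: n2:back/v1/[-]
after 4 — propose(1,'p'): ·
after 5 — deliver 1→0: n0:back/v1/[p]
after 6 — deliver 0→1: n1:prim/v1/[p]
after 7 — deliver 0→1: ·
after 8 — deliver 2→0: ·
after 9 — timeout(1): n1:back/v2/[p]
after 10 — deliver 0→2: ·
after 11 — deliver 0→2: ·
after 12 — crash(0): n0:✗back/v1/[p]
after 13 — deliver 1→0: ·
after 14 — deliver 1→0: ·
after 15 — recover(0): n0:back/v1/[p]
after 16 — deliver 1→2: n2:back/v1/[p]

1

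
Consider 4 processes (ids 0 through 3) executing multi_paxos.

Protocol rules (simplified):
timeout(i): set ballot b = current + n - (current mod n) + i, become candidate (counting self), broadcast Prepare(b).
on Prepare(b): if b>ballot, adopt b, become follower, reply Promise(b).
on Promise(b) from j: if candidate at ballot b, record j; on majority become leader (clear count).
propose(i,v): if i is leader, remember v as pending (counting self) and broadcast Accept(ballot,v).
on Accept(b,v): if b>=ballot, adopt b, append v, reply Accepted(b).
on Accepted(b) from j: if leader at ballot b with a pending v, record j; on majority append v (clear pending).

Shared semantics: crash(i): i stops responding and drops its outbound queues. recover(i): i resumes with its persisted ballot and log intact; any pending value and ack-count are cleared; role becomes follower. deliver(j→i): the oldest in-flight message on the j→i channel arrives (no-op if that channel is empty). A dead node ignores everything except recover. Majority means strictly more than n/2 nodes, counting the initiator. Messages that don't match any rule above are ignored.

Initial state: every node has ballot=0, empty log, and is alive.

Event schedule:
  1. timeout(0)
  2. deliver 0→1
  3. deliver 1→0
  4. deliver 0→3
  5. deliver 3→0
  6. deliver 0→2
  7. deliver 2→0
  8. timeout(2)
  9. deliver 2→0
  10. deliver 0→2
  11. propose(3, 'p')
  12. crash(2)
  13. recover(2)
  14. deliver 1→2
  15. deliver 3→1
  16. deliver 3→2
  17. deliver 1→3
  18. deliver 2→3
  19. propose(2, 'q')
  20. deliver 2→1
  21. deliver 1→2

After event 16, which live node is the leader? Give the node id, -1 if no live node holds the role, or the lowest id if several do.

e1 timeout(0): 0[cand,b=4,-]
e2 deliver 0→1: 1[foll,b=4,-]
e3 deliver 1→0: ·
e4 deliver 0→3: 3[foll,b=4,-]
e5 deliver 3→0: 0[lead,b=4,-]
e6 deliver 0→2: 2[foll,b=4,-]
e7 deliver 2→0: ·
e8 timeout(2): 2[cand,b=10,-]
e9 deliver 2→0: 0[foll,b=10,-]
e10 deliver 0→2: ·
e11 propose(3,'p'): ·
e12 crash(2): 2[✗cand,b=10,-]
e13 recover(2): 2[foll,b=10,-]
e14 deliver 1→2: ·
e15 deliver 3→1: ·
e16 deliver 3→2: ·

-1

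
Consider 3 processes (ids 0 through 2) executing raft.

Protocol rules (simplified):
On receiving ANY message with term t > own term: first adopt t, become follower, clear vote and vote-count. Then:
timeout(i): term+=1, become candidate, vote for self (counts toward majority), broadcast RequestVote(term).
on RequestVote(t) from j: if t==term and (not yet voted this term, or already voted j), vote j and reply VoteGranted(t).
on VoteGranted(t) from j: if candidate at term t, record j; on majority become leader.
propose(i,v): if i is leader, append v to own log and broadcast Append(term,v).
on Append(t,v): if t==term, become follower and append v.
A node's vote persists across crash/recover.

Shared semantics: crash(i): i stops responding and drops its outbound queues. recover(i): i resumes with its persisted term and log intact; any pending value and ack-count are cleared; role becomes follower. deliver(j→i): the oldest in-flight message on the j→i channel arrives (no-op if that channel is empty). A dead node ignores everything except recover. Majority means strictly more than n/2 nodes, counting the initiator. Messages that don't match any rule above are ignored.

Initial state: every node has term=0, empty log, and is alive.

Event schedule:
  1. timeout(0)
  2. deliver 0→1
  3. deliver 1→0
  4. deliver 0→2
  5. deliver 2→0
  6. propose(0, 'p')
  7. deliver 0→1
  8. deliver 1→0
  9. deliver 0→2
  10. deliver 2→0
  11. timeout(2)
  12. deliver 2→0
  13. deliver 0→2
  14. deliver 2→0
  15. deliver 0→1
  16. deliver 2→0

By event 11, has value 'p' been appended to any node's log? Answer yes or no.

step 1 timeout(0): 0={cand,t=1,log=-}
step 2 deliver 0→1: 1={foll,t=1,log=-}
step 3 deliver 1→0: 0={lead,t=1,log=-}
step 4 deliver 0→2: 2={foll,t=1,log=-}
step 5 deliver 2→0: —
step 6 propose(0,'p'): 0={lead,t=1,log=p}
step 7 deliver 0→1: 1={foll,t=1,log=p}
step 8 deliver 1→0: —
step 9 deliver 0→2: 2={foll,t=1,log=p}
step 10 deliver 2→0: —
step 11 timeout(2): 2={cand,t=2,log=p}

yes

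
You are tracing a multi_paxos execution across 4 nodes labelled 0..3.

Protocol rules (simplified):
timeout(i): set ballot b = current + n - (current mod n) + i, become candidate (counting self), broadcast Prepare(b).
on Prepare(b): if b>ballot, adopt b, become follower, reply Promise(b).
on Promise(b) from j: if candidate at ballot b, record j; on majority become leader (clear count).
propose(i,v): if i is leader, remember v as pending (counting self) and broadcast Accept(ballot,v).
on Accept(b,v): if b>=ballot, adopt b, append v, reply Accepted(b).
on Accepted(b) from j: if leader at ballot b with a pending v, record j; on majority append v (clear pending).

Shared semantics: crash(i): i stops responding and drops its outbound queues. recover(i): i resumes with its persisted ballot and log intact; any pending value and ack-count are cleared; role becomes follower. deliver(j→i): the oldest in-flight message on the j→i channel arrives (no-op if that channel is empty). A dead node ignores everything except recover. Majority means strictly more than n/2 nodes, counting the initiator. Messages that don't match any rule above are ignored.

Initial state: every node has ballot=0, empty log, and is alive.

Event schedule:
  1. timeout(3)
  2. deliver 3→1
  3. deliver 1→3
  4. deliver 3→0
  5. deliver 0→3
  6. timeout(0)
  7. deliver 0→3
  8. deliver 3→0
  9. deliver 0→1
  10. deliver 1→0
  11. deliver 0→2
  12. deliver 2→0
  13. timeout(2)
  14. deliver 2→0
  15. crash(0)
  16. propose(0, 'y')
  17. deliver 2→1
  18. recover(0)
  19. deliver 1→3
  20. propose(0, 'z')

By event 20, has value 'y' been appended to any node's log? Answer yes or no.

no

1. timeout(3):  <3:cand b7 ->
2. deliver 3→1:  <1:foll b7 ->
3. deliver 1→3:  nop
4. deliver 3→0:  <0:foll b7 ->
5. deliver 0→3:  <3:lead b7 ->
6. timeout(0):  <0:cand b8 ->
7. deliver 0→3:  <3:foll b8 ->
8. deliver 3→0:  nop
9. deliver 0→1:  <1:foll b8 ->
10. deliver 1→0:  <0:lead b8 ->
11. deliver 0→2:  <2:foll b8 ->
12. deliver 2→0:  nop
13. timeout(2):  <2:cand b14 ->
14. deliver 2→0:  <0:foll b14 ->
15. crash(0):  <0:✗foll b14 ->
16. propose(0,'y'):  nop
17. deliver 2→1:  <1:foll b14 ->
18. recover(0):  <0:foll b14 ->
19. deliver 1→3:  nop
20. propose(0,'z'):  nop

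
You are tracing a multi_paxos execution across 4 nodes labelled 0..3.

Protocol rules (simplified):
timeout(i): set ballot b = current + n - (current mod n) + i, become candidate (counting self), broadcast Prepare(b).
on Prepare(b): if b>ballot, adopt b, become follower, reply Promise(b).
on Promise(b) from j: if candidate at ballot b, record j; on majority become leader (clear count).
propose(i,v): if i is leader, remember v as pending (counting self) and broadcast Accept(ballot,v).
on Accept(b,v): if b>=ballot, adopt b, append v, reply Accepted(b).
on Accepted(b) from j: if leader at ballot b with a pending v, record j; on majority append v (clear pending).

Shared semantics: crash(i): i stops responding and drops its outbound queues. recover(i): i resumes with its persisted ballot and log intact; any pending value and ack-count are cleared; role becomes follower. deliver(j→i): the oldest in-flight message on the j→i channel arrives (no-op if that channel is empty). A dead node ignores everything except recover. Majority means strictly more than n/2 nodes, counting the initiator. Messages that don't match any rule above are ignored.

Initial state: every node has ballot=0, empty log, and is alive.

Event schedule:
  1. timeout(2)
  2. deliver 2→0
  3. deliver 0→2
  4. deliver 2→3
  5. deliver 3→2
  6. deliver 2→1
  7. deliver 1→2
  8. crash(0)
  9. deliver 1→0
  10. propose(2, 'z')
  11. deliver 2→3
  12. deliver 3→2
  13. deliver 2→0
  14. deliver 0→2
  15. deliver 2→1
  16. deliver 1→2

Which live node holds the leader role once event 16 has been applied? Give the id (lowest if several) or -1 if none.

2

[1] timeout(2) → N2(cand b6 [-])
[2] deliver 2→0 → N0(foll b6 [-])
[3] deliver 0→2 → ∅
[4] deliver 2→3 → N3(foll b6 [-])
[5] deliver 3→2 → N2(lead b6 [-])
[6] deliver 2→1 → N1(foll b6 [-])
[7] deliver 1→2 → ∅
[8] crash(0) → N0(✗foll b6 [-])
[9] deliver 1→0 → ∅
[10] propose(2,'z') → ∅
[11] deliver 2→3 → N3(foll b6 [z])
[12] deliver 3→2 → ∅
[13] deliver 2→0 → ∅
[14] deliver 0→2 → ∅
[15] deliver 2→1 → N1(foll b6 [z])
[16] deliver 1→2 → N2(lead b6 [z])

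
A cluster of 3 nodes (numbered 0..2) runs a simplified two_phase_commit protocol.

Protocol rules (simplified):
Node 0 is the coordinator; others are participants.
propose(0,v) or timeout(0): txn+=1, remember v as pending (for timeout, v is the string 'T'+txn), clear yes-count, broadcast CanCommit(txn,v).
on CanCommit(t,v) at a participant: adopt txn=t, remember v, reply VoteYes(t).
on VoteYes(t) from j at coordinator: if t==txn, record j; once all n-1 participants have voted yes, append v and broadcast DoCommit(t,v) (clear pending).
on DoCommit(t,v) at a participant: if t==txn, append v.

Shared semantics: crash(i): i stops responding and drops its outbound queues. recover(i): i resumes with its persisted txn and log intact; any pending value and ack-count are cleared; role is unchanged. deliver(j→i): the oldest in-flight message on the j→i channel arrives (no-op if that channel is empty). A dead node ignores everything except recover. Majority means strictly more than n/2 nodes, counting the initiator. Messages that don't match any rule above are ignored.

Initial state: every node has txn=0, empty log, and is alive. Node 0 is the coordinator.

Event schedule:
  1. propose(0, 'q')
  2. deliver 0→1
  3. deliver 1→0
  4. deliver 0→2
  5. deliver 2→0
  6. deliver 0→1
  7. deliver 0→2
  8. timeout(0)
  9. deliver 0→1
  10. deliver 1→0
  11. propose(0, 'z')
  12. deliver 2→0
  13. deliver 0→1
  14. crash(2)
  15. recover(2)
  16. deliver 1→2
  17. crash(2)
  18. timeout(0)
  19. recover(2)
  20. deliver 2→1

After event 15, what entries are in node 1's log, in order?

e1 propose(0,'q'): 0[coor,t=1,-]
e2 deliver 0→1: 1[part,t=1,-]
e3 deliver 1→0: ·
e4 deliver 0→2: 2[part,t=1,-]
e5 deliver 2→0: 0[coor,t=1,q]
e6 deliver 0→1: 1[part,t=1,q]
e7 deliver 0→2: 2[part,t=1,q]
e8 timeout(0): 0[coor,t=2,q]
e9 deliver 0→1: 1[part,t=2,q]
e10 deliver 1→0: ·
e11 propose(0,'z'): 0[coor,t=3,q]
e12 deliver 2→0: ·
e13 deliver 0→1: 1[part,t=3,q]
e14 crash(2): 2[✗part,t=1,q]
e15 recover(2): 2[part,t=1,q]

q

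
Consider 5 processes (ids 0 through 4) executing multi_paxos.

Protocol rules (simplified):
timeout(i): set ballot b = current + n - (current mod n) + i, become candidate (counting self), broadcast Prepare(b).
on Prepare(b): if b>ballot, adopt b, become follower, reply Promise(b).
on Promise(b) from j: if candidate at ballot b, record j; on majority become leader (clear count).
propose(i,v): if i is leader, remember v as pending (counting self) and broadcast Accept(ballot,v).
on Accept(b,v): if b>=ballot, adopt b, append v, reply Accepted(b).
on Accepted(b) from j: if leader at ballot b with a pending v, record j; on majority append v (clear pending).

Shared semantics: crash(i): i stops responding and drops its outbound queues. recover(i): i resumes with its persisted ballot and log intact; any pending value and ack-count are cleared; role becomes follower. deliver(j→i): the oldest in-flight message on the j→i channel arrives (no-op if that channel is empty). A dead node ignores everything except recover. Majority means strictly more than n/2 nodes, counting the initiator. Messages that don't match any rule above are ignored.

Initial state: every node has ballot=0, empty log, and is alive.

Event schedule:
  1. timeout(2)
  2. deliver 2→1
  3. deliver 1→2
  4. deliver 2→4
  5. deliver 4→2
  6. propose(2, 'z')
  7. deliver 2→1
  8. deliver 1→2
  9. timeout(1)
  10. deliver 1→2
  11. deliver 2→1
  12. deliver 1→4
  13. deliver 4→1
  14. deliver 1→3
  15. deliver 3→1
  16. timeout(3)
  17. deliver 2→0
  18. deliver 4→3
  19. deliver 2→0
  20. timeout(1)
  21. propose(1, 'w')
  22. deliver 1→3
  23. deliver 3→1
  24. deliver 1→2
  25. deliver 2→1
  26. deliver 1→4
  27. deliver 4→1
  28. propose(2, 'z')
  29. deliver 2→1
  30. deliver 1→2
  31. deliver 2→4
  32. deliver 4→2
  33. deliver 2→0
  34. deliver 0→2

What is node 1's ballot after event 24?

18

e1 timeout(2): 2[cand,b=7,-]
e2 deliver 2→1: 1[foll,b=7,-]
e3 deliver 1→2: ·
e4 deliver 2→4: 4[foll,b=7,-]
e5 deliver 4→2: 2[lead,b=7,-]
e6 propose(2,'z'): ·
e7 deliver 2→1: 1[foll,b=7,z]
e8 deliver 1→2: ·
e9 timeout(1): 1[cand,b=11,z]
e10 deliver 1→2: 2[foll,b=11,-]
e11 deliver 2→1: ·
e12 deliver 1→4: 4[foll,b=11,-]
e13 deliver 4→1: 1[lead,b=11,z]
e14 deliver 1→3: 3[foll,b=11,-]
e15 deliver 3→1: ·
e16 timeout(3): 3[cand,b=18,-]
e17 deliver 2→0: 0[foll,b=7,-]
e18 deliver 4→3: ·
e19 deliver 2→0: 0[foll,b=7,z]
e20 timeout(1): 1[cand,b=16,z]
e21 propose(1,'w'): ·
e22 deliver 1→3: ·
e23 deliver 3→1: 1[foll,b=18,z]
e24 deliver 1→2: 2[foll,b=16,-]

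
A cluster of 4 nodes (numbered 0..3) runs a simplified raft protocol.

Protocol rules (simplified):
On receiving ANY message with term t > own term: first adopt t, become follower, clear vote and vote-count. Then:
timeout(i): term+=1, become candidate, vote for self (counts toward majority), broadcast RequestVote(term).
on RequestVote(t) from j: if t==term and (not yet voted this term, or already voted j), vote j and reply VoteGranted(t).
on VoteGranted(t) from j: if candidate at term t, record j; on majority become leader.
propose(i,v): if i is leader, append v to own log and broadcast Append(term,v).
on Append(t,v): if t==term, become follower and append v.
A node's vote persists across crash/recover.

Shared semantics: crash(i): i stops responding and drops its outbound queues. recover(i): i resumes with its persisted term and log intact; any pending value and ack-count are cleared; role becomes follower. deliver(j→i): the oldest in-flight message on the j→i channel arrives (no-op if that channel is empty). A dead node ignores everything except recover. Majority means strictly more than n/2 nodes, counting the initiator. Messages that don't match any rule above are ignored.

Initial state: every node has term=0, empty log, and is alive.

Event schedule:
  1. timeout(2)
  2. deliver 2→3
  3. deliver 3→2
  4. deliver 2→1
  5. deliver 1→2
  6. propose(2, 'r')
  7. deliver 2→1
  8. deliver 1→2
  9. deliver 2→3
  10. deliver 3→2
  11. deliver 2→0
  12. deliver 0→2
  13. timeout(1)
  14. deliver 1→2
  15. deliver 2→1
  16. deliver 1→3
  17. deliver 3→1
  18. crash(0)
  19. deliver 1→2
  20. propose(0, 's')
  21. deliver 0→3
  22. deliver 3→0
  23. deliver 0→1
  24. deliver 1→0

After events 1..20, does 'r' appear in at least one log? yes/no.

[1] timeout(2) → N2(cand t1 [-])
[2] deliver 2→3 → N3(foll t1 [-])
[3] deliver 3→2 → ∅
[4] deliver 2→1 → N1(foll t1 [-])
[5] deliver 1→2 → N2(lead t1 [-])
[6] propose(2,'r') → N2(lead t1 [r])
[7] deliver 2→1 → N1(foll t1 [r])
[8] deliver 1→2 → ∅
[9] deliver 2→3 → N3(foll t1 [r])
[10] deliver 3→2 → ∅
[11] deliver 2→0 → N0(foll t1 [-])
[12] deliver 0→2 → ∅
[13] timeout(1) → N1(cand t2 [r])
[14] deliver 1→2 → N2(foll t2 [r])
[15] deliver 2→1 → ∅
[16] deliver 1→3 → N3(foll t2 [r])
[17] deliver 3→1 → N1(lead t2 [r])
[18] crash(0) → N0(✗foll t1 [-])
[19] deliver 1→2 → ∅
[20] propose(0,'s') → ∅

yes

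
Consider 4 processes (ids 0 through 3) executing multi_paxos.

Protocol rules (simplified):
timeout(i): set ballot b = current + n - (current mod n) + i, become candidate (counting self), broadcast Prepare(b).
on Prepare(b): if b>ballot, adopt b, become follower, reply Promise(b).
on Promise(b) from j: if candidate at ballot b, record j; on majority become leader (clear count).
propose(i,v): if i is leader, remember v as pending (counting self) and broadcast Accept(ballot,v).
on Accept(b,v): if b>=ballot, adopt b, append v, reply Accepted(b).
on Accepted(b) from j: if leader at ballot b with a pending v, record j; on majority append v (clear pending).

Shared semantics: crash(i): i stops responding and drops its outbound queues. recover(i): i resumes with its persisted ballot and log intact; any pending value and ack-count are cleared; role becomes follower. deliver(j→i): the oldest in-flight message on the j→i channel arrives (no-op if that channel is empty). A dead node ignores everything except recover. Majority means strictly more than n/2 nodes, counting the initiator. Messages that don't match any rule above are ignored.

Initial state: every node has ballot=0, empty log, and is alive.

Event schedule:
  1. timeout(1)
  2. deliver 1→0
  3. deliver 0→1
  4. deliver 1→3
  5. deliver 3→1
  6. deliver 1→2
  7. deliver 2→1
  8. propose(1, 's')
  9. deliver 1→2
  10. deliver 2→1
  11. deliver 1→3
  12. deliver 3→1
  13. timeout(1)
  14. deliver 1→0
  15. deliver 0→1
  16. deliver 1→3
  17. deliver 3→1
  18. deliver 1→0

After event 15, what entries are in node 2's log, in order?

s

[1] timeout(1) → N1(cand b5 [-])
[2] deliver 1→0 → N0(foll b5 [-])
[3] deliver 0→1 → ∅
[4] deliver 1→3 → N3(foll b5 [-])
[5] deliver 3→1 → N1(lead b5 [-])
[6] deliver 1→2 → N2(foll b5 [-])
[7] deliver 2→1 → ∅
[8] propose(1,'s') → ∅
[9] deliver 1→2 → N2(foll b5 [s])
[10] deliver 2→1 → ∅
[11] deliver 1→3 → N3(foll b5 [s])
[12] deliver 3→1 → N1(lead b5 [s])
[13] timeout(1) → N1(cand b9 [s])
[14] deliver 1→0 → N0(foll b5 [s])
[15] deliver 0→1 → ∅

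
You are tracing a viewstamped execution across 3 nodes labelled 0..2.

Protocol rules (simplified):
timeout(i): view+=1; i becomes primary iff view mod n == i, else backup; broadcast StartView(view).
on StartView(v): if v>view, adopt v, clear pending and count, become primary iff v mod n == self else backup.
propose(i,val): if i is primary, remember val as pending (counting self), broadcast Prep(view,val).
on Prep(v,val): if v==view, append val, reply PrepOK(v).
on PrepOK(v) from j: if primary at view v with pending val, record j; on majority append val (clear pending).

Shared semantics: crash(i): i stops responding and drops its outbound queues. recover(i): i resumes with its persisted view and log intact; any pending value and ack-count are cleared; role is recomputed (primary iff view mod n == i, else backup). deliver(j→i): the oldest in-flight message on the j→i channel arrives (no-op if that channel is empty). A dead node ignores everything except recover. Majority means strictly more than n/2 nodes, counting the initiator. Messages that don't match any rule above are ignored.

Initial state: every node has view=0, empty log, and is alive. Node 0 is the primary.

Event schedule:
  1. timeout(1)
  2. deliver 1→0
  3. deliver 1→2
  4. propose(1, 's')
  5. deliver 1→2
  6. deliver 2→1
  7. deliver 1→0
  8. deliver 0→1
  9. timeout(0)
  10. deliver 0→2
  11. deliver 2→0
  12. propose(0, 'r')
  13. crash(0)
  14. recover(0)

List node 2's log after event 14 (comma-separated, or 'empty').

step 1 timeout(1): 1={prim,v=1,log=-}
step 2 deliver 1→0: 0={back,v=1,log=-}
step 3 deliver 1→2: 2={back,v=1,log=-}
step 4 propose(1,'s'): —
step 5 deliver 1→2: 2={back,v=1,log=s}
step 6 deliver 2→1: 1={prim,v=1,log=s}
step 7 deliver 1→0: 0={back,v=1,log=s}
step 8 deliver 0→1: —
step 9 timeout(0): 0={back,v=2,log=s}
step 10 deliver 0→2: 2={prim,v=2,log=s}
step 11 deliver 2→0: —
step 12 propose(0,'r'): —
step 13 crash(0): 0={✗back,v=2,log=s}
step 14 recover(0): 0={back,v=2,log=s}

s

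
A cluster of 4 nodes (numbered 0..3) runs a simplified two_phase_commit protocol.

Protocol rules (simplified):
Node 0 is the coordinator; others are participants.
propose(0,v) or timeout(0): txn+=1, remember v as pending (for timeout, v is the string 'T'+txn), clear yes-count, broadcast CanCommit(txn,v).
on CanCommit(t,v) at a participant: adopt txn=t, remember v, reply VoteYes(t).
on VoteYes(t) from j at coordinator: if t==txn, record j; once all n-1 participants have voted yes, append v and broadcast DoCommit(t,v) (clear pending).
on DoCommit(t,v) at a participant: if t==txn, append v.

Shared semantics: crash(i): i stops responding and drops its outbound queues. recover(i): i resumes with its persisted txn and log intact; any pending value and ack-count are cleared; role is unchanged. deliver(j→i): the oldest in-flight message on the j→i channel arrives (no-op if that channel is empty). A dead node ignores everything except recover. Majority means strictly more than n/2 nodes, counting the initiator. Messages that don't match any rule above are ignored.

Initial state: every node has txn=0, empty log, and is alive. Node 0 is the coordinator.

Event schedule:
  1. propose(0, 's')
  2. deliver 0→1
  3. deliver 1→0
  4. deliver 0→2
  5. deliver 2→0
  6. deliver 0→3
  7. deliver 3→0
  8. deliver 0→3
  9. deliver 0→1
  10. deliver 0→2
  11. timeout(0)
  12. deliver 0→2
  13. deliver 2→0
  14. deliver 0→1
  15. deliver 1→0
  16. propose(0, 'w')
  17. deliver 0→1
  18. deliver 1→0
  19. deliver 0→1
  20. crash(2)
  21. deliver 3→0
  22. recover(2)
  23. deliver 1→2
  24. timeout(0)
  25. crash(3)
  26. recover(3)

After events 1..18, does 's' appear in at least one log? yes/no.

step 1 propose(0,'s'): 0={coor,t=1,log=-}
step 2 deliver 0→1: 1={part,t=1,log=-}
step 3 deliver 1→0: —
step 4 deliver 0→2: 2={part,t=1,log=-}
step 5 deliver 2→0: —
step 6 deliver 0→3: 3={part,t=1,log=-}
step 7 deliver 3→0: 0={coor,t=1,log=s}
step 8 deliver 0→3: 3={part,t=1,log=s}
step 9 deliver 0→1: 1={part,t=1,log=s}
step 10 deliver 0→2: 2={part,t=1,log=s}
step 11 timeout(0): 0={coor,t=2,log=s}
step 12 deliver 0→2: 2={part,t=2,log=s}
step 13 deliver 2→0: —
step 14 deliver 0→1: 1={part,t=2,log=s}
step 15 deliver 1→0: —
step 16 propose(0,'w'): 0={coor,t=3,log=s}
step 17 deliver 0→1: 1={part,t=3,log=s}
step 18 deliver 1→0: —

yes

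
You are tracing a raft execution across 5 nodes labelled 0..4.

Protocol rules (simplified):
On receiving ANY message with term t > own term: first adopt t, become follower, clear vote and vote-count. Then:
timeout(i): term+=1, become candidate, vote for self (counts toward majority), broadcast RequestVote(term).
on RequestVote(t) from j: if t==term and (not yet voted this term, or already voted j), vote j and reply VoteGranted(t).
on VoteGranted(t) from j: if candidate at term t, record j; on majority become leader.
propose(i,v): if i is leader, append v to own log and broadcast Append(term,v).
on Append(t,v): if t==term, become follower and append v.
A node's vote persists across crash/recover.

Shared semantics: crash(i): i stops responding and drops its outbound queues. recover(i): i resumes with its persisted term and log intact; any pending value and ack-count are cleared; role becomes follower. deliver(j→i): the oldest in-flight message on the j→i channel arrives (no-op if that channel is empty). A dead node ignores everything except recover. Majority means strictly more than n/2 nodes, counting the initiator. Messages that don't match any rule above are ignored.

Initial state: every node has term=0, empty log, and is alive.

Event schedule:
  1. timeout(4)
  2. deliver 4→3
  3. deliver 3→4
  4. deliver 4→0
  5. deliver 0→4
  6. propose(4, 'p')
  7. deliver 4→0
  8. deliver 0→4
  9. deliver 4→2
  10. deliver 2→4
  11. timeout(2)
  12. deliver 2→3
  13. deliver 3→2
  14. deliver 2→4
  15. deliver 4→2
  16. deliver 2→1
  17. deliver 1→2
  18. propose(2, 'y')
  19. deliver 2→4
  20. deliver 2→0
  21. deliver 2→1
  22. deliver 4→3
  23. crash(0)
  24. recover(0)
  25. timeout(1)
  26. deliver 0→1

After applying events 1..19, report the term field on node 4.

step 1 timeout(4): 4={cand,t=1,log=-}
step 2 deliver 4→3: 3={foll,t=1,log=-}
step 3 deliver 3→4: —
step 4 deliver 4→0: 0={foll,t=1,log=-}
step 5 deliver 0→4: 4={lead,t=1,log=-}
step 6 propose(4,'p'): 4={lead,t=1,log=p}
step 7 deliver 4→0: 0={foll,t=1,log=p}
step 8 deliver 0→4: —
step 9 deliver 4→2: 2={foll,t=1,log=-}
step 10 deliver 2→4: —
step 11 timeout(2): 2={cand,t=2,log=-}
step 12 deliver 2→3: 3={foll,t=2,log=-}
step 13 deliver 3→2: —
step 14 deliver 2→4: 4={foll,t=2,log=p}
step 15 deliver 4→2: —
step 16 deliver 2→1: 1={foll,t=2,log=-}
step 17 deliver 1→2: 2={lead,t=2,log=-}
step 18 propose(2,'y'): 2={lead,t=2,log=y}
step 19 deliver 2→4: 4={foll,t=2,log=p,y}

2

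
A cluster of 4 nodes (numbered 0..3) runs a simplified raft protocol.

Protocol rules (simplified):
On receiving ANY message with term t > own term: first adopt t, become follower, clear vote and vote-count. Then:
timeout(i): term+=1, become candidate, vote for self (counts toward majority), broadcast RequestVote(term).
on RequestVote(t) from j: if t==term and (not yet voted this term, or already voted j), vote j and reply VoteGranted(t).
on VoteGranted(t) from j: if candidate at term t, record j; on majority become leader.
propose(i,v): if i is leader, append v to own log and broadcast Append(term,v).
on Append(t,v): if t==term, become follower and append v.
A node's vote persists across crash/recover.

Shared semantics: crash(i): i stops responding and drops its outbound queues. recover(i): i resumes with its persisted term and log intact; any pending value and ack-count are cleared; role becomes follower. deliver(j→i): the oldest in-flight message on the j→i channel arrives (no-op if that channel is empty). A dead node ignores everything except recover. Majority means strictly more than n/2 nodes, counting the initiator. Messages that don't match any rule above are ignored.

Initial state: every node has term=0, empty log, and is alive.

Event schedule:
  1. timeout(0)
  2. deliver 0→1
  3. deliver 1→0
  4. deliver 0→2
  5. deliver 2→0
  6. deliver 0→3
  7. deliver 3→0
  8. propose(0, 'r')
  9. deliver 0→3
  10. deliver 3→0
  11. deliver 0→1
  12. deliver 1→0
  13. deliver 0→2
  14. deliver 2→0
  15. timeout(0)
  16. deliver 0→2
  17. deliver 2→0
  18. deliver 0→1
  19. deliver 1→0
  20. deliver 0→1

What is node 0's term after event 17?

1. timeout(0):  <0:cand t1 ->
2. deliver 0→1:  <1:foll t1 ->
3. deliver 1→0:  nop
4. deliver 0→2:  <2:foll t1 ->
5. deliver 2→0:  <0:lead t1 ->
6. deliver 0→3:  <3:foll t1 ->
7. deliver 3→0:  nop
8. propose(0,'r'):  <0:lead t1 r>
9. deliver 0→3:  <3:foll t1 r>
10. deliver 3→0:  nop
11. deliver 0→1:  <1:foll t1 r>
12. deliver 1→0:  nop
13. deliver 0→2:  <2:foll t1 r>
14. deliver 2→0:  nop
15. timeout(0):  <0:cand t2 r>
16. deliver 0→2:  <2:foll t2 r>
17. deliver 2→0:  nop

2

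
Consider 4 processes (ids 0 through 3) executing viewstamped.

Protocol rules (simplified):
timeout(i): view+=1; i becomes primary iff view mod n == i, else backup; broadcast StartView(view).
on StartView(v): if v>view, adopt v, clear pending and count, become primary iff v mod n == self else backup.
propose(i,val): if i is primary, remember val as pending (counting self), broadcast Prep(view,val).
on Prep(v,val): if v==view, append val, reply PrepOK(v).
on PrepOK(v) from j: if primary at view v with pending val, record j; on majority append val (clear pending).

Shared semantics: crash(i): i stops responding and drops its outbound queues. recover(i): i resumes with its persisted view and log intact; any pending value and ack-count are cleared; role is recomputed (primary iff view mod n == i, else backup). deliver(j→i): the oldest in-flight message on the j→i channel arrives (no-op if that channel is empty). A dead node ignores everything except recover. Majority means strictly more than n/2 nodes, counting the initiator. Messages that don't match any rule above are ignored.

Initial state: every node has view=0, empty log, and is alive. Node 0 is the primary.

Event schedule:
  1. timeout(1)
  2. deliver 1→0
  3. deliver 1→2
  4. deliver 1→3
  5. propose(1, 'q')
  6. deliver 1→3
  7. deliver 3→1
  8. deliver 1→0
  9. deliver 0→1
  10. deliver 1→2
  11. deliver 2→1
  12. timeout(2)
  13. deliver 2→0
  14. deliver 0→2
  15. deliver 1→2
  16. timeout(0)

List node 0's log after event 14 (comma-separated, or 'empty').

q

[1] timeout(1) → N1(prim v1 [-])
[2] deliver 1→0 → N0(back v1 [-])
[3] deliver 1→2 → N2(back v1 [-])
[4] deliver 1→3 → N3(back v1 [-])
[5] propose(1,'q') → ∅
[6] deliver 1→3 → N3(back v1 [q])
[7] deliver 3→1 → ∅
[8] deliver 1→0 → N0(back v1 [q])
[9] deliver 0→1 → N1(prim v1 [q])
[10] deliver 1→2 → N2(back v1 [q])
[11] deliver 2→1 → ∅
[12] timeout(2) → N2(prim v2 [q])
[13] deliver 2→0 → N0(back v2 [q])
[14] deliver 0→2 → ∅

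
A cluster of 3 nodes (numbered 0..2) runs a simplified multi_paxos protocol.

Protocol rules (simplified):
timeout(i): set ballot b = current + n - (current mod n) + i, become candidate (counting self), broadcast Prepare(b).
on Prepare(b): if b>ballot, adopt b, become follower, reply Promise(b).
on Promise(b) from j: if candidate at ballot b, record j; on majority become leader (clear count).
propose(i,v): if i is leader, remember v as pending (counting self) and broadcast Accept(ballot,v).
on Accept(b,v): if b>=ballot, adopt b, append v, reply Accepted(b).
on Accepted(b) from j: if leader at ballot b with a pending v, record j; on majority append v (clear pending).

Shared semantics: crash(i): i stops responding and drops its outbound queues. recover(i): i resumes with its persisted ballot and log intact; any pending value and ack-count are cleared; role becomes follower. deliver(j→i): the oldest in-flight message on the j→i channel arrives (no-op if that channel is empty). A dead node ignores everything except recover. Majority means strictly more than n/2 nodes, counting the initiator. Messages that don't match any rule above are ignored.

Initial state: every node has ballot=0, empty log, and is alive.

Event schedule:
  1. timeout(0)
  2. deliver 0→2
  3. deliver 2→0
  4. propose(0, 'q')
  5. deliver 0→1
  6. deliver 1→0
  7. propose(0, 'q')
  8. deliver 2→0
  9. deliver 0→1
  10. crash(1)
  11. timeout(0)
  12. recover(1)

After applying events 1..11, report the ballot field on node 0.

after 1 — timeout(0): n0:cand/b3/[-]
after 2 — deliver 0→2: n2:foll/b3/[-]
after 3 — deliver 2→0: n0:lead/b3/[-]
after 4 — propose(0,'q'): ·
after 5 — deliver 0→1: n1:foll/b3/[-]
after 6 — deliver 1→0: ·
after 7 — propose(0,'q'): ·
after 8 — deliver 2→0: ·
after 9 — deliver 0→1: n1:foll/b3/[q]
after 10 — crash(1): n1:✗foll/b3/[q]
after 11 — timeout(0): n0:cand/b6/[-]

6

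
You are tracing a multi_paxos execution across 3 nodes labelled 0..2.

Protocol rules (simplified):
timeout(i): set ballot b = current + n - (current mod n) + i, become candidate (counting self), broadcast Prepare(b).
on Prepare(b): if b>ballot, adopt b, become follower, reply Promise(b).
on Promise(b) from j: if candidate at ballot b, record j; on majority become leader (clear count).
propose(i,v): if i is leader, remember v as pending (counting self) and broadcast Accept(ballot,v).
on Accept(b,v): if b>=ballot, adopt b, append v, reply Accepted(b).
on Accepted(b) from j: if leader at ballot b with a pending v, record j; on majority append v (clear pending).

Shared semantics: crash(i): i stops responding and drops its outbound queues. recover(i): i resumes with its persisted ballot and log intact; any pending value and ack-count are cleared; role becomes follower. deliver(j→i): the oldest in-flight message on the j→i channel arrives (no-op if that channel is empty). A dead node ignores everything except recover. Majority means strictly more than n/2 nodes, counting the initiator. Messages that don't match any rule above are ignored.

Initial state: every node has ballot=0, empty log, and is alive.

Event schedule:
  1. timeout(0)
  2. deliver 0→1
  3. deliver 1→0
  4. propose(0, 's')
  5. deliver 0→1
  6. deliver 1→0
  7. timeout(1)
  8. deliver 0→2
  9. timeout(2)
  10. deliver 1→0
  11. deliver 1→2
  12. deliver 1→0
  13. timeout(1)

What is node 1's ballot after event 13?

e1 timeout(0): 0[cand,b=3,-]
e2 deliver 0→1: 1[foll,b=3,-]
e3 deliver 1→0: 0[lead,b=3,-]
e4 propose(0,'s'): ·
e5 deliver 0→1: 1[foll,b=3,s]
e6 deliver 1→0: 0[lead,b=3,s]
e7 timeout(1): 1[cand,b=7,s]
e8 deliver 0→2: 2[foll,b=3,-]
e9 timeout(2): 2[cand,b=8,-]
e10 deliver 1→0: 0[foll,b=7,s]
e11 deliver 1→2: ·
e12 deliver 1→0: ·
e13 timeout(1): 1[cand,b=10,s]

10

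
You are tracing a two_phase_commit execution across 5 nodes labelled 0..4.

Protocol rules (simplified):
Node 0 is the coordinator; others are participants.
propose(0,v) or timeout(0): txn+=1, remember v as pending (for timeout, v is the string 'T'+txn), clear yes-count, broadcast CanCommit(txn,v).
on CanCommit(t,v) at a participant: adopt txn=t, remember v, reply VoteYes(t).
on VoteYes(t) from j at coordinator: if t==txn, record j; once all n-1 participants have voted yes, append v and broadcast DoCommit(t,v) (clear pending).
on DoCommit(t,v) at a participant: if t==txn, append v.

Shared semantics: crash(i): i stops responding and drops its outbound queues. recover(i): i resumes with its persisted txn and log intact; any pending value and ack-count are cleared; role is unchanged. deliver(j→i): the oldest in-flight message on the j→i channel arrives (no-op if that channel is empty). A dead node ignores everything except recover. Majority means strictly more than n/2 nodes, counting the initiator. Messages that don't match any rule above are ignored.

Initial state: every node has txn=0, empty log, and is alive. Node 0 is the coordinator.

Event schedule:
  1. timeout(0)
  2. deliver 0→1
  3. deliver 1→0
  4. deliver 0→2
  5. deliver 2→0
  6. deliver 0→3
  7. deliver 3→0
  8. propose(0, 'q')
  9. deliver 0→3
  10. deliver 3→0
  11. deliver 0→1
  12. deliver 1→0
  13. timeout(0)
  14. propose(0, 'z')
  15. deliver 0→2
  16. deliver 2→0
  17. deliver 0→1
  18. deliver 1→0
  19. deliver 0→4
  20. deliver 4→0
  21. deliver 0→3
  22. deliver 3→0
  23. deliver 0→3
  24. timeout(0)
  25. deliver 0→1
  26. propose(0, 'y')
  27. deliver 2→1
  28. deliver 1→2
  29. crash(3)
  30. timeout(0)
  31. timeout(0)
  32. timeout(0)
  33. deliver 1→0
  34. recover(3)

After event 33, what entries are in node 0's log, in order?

step 1 timeout(0): 0={coor,t=1,log=-}
step 2 deliver 0→1: 1={part,t=1,log=-}
step 3 deliver 1→0: —
step 4 deliver 0→2: 2={part,t=1,log=-}
step 5 deliver 2→0: —
step 6 deliver 0→3: 3={part,t=1,log=-}
step 7 deliver 3→0: —
step 8 propose(0,'q'): 0={coor,t=2,log=-}
step 9 deliver 0→3: 3={part,t=2,log=-}
step 10 deliver 3→0: —
step 11 deliver 0→1: 1={part,t=2,log=-}
step 12 deliver 1→0: —
step 13 timeout(0): 0={coor,t=3,log=-}
step 14 propose(0,'z'): 0={coor,t=4,log=-}
step 15 deliver 0→2: 2={part,t=2,log=-}
step 16 deliver 2→0: —
step 17 deliver 0→1: 1={part,t=3,log=-}
step 18 deliver 1→0: —
step 19 deliver 0→4: 4={part,t=1,log=-}
step 20 deliver 4→0: —
step 21 deliver 0→3: 3={part,t=3,log=-}
step 22 deliver 3→0: —
step 23 deliver 0→3: 3={part,t=4,log=-}
step 24 timeout(0): 0={coor,t=5,log=-}
step 25 deliver 0→1: 1={part,t=4,log=-}
step 26 propose(0,'y'): 0={coor,t=6,log=-}
step 27 deliver 2→1: —
step 28 deliver 1→2: —
step 29 crash(3): 3={✗part,t=4,log=-}
step 30 timeout(0): 0={coor,t=7,log=-}
step 31 timeout(0): 0={coor,t=8,log=-}
step 32 timeout(0): 0={coor,t=9,log=-}
step 33 deliver 1→0: —

empty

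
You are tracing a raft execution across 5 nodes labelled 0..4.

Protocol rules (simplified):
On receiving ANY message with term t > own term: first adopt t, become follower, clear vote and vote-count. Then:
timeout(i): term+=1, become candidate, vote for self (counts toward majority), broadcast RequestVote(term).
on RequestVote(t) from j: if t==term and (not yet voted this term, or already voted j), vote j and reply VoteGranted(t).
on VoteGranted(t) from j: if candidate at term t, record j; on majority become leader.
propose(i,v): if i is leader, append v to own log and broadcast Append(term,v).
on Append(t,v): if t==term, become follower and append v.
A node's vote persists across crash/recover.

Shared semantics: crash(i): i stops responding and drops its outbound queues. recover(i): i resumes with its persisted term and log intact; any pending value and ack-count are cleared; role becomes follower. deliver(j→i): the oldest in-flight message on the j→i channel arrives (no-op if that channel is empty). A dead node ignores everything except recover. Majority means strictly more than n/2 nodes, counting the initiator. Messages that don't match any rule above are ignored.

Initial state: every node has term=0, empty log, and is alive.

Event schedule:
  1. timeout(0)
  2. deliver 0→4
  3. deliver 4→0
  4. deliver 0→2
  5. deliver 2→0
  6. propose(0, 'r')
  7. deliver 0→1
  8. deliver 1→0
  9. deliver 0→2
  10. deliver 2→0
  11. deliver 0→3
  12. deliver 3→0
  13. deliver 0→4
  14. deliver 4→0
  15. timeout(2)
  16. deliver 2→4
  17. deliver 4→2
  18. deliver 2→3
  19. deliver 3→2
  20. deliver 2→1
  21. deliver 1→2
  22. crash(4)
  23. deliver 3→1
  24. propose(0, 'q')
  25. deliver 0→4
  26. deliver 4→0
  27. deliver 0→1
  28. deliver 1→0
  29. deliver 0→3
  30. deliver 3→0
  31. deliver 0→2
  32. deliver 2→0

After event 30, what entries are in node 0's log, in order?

r,q

after 1 — timeout(0): n0:cand/t1/[-]
after 2 — deliver 0→4: n4:foll/t1/[-]
after 3 — deliver 4→0: ·
after 4 — deliver 0→2: n2:foll/t1/[-]
after 5 — deliver 2→0: n0:lead/t1/[-]
after 6 — propose(0,'r'): n0:lead/t1/[r]
after 7 — deliver 0→1: n1:foll/t1/[-]
after 8 — deliver 1→0: ·
after 9 — deliver 0→2: n2:foll/t1/[r]
after 10 — deliver 2→0: ·
after 11 — deliver 0→3: n3:foll/t1/[-]
after 12 — deliver 3→0: ·
after 13 — deliver 0→4: n4:foll/t1/[r]
after 14 — deliver 4→0: ·
after 15 — timeout(2): n2:cand/t2/[r]
after 16 — deliver 2→4: n4:foll/t2/[r]
after 17 — deliver 4→2: ·
after 18 — deliver 2→3: n3:foll/t2/[-]
after 19 — deliver 3→2: n2:lead/t2/[r]
after 20 — deliver 2→1: n1:foll/t2/[-]
after 21 — deliver 1→2: ·
after 22 — crash(4): n4:✗foll/t2/[r]
after 23 — deliver 3→1: ·
after 24 — propose(0,'q'): n0:lead/t1/[r,q]
after 25 — deliver 0→4: ·
after 26 — deliver 4→0: ·
after 27 — deliver 0→1: ·
after 28 — deliver 1→0: ·
after 29 — deliver 0→3: ·
after 30 — deliver 3→0: ·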